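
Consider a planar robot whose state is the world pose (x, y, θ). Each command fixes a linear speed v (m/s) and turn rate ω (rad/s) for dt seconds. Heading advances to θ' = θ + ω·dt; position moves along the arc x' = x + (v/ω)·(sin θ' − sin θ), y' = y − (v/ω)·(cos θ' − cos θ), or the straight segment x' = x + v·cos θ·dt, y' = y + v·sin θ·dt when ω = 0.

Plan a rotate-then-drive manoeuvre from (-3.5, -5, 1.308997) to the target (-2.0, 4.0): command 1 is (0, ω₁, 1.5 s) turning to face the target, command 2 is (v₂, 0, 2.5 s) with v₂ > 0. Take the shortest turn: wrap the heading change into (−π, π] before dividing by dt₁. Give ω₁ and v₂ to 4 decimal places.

heading to target = atan2(4−-5, -2−-3.5) = 1.4056
Δθ = wrap(1.4056 − 1.3090) = 0.0967; ω₁ = Δθ/dt₁ = 0.0644
distance = √((-2−-3.5)² + (4−-5)²) = 9.1241; v₂ = distance/dt₂ = 3.6497

ω₁ = 0.0644, v₂ = 3.6497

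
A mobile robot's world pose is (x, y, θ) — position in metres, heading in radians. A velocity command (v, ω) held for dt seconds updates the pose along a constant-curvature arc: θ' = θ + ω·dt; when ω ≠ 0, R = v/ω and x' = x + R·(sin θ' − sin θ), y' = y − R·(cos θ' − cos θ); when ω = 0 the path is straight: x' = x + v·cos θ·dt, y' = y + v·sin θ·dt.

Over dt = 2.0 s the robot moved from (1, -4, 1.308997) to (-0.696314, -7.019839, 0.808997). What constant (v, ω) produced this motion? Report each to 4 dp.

Δθ = 0.808997 − 1.308997 = -0.500000
ω = Δθ/dt = -0.500000/2.0 = -0.2500
R = −Δy/(cos θ' − cos θ) = 7.0000
v = R·ω = 7.0000·-0.2500 = -1.7500

v = -1.7500, ω = -0.2500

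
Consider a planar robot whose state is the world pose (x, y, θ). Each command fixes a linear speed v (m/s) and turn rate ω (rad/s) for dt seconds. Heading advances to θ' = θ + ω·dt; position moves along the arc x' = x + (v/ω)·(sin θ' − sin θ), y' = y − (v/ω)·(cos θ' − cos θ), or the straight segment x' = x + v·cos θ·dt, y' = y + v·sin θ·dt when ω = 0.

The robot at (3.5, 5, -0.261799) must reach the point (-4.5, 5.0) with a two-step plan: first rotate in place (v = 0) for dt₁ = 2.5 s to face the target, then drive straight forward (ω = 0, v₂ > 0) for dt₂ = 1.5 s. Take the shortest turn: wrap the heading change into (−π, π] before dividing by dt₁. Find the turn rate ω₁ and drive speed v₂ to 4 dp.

heading to target = atan2(5−5, -4.5−3.5) = 3.1416
Δθ = wrap(3.1416 − -0.2618) = -2.8798; ω₁ = Δθ/dt₁ = -1.1519
distance = √((-4.5−3.5)² + (5−5)²) = 8.0000; v₂ = distance/dt₂ = 5.3333

ω₁ = -1.1519, v₂ = 5.3333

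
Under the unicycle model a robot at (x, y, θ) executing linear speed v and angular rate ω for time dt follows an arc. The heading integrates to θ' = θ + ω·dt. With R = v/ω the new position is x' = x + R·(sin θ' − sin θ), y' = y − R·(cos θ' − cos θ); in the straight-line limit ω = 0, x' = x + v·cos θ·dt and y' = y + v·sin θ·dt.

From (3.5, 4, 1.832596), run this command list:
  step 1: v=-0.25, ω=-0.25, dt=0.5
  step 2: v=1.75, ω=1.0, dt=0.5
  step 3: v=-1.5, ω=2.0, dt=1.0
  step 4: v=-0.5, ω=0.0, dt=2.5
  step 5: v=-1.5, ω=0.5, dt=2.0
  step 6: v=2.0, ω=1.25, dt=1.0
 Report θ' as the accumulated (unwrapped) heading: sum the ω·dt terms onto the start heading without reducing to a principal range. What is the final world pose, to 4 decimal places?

(6.7613, 7.9180, 6.4576)

step 1: θ'=1.7076 (R=1.0000) → pose (3.5247, 3.8776, 1.7076)
step 2: θ'=2.2076 (R=1.7500) → pose (3.1981, 4.6795, 2.2076)
step 3: θ'=4.2076 (R=-0.7500) → pose (4.4575, 4.7627, 4.2076)
step 4: θ'=4.2076 (straight) → pose (5.0621, 5.8568, 4.2076)
step 5: θ'=5.2076 (R=-3.0000) → pose (5.0759, 8.7334, 5.2076)
step 6: θ'=6.4576 (R=1.6000) → pose (6.7613, 7.9180, 6.4576)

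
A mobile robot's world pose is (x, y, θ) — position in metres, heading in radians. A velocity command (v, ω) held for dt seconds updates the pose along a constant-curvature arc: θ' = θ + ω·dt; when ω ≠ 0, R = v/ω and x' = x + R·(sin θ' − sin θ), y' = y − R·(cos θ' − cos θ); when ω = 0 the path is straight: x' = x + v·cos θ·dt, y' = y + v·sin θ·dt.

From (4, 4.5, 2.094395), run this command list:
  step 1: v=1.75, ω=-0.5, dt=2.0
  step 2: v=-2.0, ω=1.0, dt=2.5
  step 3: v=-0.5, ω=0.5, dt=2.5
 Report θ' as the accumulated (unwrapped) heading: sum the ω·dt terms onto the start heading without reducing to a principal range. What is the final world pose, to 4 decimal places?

step 1: θ'=1.0944 (R=-3.5000) → pose (3.9208, 7.8550, 1.0944)
step 2: θ'=3.5944 (R=-2.0000) → pose (6.5731, 5.1394, 3.5944)
step 3: θ'=4.8444 (R=-1.0000) → pose (7.1269, 6.1703, 4.8444)

(7.1269, 6.1703, 4.8444)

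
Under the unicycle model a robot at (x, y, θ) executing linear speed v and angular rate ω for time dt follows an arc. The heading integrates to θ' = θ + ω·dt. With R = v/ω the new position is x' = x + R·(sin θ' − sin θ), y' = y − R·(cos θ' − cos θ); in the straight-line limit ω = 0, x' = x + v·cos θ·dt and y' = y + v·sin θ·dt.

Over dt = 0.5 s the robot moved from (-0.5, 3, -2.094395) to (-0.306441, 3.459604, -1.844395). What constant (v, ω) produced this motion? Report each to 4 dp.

Δθ = -1.844395 − -2.094395 = 0.250000
ω = Δθ/dt = 0.250000/0.5 = 0.5000
R = −Δy/(cos θ' − cos θ) = -2.0000
v = R·ω = -2.0000·0.5000 = -1.0000

v = -1.0000, ω = 0.5000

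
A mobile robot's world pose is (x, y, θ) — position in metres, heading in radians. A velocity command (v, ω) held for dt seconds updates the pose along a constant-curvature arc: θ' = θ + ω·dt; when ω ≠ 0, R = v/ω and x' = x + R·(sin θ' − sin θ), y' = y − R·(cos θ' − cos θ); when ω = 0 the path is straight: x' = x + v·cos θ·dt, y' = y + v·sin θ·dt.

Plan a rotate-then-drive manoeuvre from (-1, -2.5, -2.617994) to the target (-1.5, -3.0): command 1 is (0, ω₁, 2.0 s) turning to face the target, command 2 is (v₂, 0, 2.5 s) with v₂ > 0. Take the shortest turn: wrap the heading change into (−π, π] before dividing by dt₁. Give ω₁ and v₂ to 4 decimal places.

heading to target = atan2(-3−-2.5, -1.5−-1) = -2.3562
Δθ = wrap(-2.3562 − -2.6180) = 0.2618; ω₁ = Δθ/dt₁ = 0.1309
distance = √((-1.5−-1)² + (-3−-2.5)²) = 0.7071; v₂ = distance/dt₂ = 0.2828

ω₁ = 0.1309, v₂ = 0.2828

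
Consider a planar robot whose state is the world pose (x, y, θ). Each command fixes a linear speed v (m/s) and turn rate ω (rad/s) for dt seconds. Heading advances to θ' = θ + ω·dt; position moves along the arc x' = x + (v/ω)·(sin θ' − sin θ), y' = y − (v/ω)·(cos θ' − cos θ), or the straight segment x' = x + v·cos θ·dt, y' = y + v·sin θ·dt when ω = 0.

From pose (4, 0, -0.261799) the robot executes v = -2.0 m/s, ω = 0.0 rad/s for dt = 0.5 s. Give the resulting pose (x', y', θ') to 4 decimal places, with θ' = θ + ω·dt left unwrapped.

(3.0341, 0.2588, -0.2618)

θ' = -0.2618 + 0.0·0.5 = -0.2618
ω = 0 → straight: x' = 4 + -2.0·cos(-0.2618)·0.5 = 3.0341
y' = 0 + -2.0·sin(-0.2618)·0.5 = 0.2588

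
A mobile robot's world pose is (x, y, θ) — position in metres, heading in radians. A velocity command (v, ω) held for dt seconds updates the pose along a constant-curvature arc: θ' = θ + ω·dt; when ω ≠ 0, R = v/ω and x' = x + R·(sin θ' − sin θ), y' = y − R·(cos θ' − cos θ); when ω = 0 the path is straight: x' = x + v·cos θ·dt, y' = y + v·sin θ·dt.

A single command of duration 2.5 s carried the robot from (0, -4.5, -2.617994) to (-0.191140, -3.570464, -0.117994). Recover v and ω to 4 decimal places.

v = -0.5000, ω = 1.0000

Δθ = -0.117994 − -2.617994 = 2.500000
ω = Δθ/dt = 2.500000/2.5 = 1.0000
R = −Δy/(cos θ' − cos θ) = -0.5000
v = R·ω = -0.5000·1.0000 = -0.5000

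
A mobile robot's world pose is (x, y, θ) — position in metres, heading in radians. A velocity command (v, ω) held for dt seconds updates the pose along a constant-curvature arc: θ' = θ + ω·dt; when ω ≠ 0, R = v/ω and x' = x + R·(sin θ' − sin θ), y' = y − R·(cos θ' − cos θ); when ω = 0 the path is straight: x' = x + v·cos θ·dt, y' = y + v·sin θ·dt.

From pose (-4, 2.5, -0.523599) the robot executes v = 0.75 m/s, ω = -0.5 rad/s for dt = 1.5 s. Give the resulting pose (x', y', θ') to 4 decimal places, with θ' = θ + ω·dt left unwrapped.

(-3.3158, 1.6402, -1.2736)

θ' = -0.5236 + -0.5·1.5 = -1.2736
R = v/ω = 0.75/-0.5 = -1.5000
x' = -4 + -1.5000·(sin -1.2736 − sin -0.5236) = -3.3158
y' = 2.5 − -1.5000·(cos -1.2736 − cos -0.5236) = 1.6402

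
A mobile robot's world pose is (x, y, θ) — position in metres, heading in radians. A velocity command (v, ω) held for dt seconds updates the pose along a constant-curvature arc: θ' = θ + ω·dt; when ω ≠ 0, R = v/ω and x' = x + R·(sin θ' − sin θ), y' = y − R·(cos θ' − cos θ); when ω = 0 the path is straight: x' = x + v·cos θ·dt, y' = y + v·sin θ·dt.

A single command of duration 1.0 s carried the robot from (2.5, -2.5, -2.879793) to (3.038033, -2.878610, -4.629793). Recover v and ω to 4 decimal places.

Δθ = -4.629793 − -2.879793 = -1.750000
ω = Δθ/dt = -1.750000/1.0 = -1.7500
R = Δx/(sin θ' − sin θ) = 0.4286
v = R·ω = 0.4286·-1.7500 = -0.7500

v = -0.7500, ω = -1.7500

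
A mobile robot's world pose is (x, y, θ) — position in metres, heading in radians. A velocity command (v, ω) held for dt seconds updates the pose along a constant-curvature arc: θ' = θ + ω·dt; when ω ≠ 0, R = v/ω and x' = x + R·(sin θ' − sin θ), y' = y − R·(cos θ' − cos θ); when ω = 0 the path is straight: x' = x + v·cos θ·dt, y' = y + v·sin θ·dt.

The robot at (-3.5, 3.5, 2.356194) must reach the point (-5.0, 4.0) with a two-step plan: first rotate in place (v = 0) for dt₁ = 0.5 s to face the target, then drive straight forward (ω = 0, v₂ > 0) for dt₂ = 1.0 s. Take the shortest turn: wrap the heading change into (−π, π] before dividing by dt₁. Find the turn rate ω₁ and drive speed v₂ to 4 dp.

heading to target = atan2(4−3.5, -5−-3.5) = 2.8198
Δθ = wrap(2.8198 − 2.3562) = 0.4636; ω₁ = Δθ/dt₁ = 0.9273
distance = √((-5−-3.5)² + (4−3.5)²) = 1.5811; v₂ = distance/dt₂ = 1.5811

ω₁ = 0.9273, v₂ = 1.5811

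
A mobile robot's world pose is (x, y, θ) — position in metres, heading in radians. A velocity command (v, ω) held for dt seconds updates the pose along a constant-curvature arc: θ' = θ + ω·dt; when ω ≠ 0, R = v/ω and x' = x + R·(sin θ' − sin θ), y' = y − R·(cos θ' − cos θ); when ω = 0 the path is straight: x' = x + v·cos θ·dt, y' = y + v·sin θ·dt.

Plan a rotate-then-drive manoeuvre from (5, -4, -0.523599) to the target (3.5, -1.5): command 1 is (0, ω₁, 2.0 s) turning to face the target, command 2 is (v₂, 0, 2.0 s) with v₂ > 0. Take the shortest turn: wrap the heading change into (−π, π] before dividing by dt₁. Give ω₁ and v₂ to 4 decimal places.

ω₁ = 1.3174, v₂ = 1.4577

heading to target = atan2(-1.5−-4, 3.5−5) = 2.1112
Δθ = wrap(2.1112 − -0.5236) = 2.6348; ω₁ = Δθ/dt₁ = 1.3174
distance = √((3.5−5)² + (-1.5−-4)²) = 2.9155; v₂ = distance/dt₂ = 1.4577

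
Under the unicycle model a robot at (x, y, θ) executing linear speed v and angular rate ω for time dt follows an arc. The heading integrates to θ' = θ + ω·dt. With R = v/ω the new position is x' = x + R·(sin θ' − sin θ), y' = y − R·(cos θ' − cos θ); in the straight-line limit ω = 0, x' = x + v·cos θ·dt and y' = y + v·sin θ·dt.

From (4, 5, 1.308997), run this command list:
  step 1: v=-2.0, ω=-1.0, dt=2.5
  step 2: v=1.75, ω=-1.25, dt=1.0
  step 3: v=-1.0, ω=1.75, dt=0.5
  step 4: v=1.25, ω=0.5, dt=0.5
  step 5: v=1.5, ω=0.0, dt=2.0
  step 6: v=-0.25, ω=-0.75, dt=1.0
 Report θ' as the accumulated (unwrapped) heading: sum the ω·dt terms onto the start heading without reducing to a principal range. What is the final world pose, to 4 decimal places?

step 1: θ'=-1.1910 (R=2.0000) → pose (0.2107, 4.7762, -1.1910)
step 2: θ'=-2.4410 (R=-1.4000) → pose (-0.1870, 3.1869, -2.4410)
step 3: θ'=-1.5660 (R=-0.5714) → pose (0.0160, 3.6265, -1.5660)
step 4: θ'=-1.3160 (R=2.5000) → pose (0.0967, 3.0084, -1.3160)
step 5: θ'=-1.3160 (straight) → pose (0.8528, 0.1052, -1.3160)
step 6: θ'=-2.0660 (R=0.3333) → pose (0.8821, 0.3476, -2.0660)

(0.8821, 0.3476, -2.0660)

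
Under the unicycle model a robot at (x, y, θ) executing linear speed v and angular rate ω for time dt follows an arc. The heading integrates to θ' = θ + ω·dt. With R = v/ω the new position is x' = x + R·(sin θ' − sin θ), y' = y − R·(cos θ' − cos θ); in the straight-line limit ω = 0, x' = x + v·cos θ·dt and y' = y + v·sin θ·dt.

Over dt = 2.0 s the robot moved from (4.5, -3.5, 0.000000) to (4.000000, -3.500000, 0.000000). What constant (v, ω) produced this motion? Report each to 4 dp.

Δθ = 0.000000 − 0.000000 = 0.000000
ω = Δθ/dt = 0.000000/2.0 = 0.0000
ω = 0 → v = (Δx·cos θ + Δy·sin θ)/dt = -0.2500

v = -0.2500, ω = 0.0000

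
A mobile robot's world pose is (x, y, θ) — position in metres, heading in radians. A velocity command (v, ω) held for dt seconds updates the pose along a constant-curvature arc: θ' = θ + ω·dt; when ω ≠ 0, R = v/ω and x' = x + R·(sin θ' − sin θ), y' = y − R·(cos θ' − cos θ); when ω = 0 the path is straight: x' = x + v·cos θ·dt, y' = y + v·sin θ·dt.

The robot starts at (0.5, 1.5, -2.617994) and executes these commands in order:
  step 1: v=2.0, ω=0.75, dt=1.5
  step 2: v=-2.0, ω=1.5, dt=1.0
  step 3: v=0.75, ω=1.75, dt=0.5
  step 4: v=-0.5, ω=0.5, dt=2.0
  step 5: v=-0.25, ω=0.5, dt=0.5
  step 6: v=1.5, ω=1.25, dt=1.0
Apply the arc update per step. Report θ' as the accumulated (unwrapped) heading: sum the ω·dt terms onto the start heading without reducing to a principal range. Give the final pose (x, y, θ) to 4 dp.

step 1: θ'=-1.4930 (R=2.6667) → pose (-0.8253, -1.0167, -1.4930)
step 2: θ'=0.0070 (R=-1.3333) → pose (-2.1639, 0.2130, 0.0070)
step 3: θ'=0.8820 (R=0.4286) → pose (-1.8360, 0.3692, 0.8820)
step 4: θ'=1.8820 (R=-1.0000) → pose (-2.0160, -0.5727, 1.8820)
step 5: θ'=2.1320 (R=-0.5000) → pose (-1.9633, -0.6857, 2.1320)
step 6: θ'=3.3820 (R=1.2000) → pose (-3.2650, -0.1588, 3.3820)

(-3.2650, -0.1588, 3.3820)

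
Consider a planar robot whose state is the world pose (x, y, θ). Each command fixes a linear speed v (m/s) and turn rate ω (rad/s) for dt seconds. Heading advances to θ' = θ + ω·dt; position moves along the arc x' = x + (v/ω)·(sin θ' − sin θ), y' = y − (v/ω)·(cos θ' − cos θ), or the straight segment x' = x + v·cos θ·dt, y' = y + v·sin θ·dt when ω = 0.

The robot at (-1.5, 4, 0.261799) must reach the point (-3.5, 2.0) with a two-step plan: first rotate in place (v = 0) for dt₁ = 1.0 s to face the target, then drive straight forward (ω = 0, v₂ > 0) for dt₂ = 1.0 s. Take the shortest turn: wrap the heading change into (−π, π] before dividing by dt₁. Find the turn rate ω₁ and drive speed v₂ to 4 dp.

heading to target = atan2(2−4, -3.5−-1.5) = -2.3562
Δθ = wrap(-2.3562 − 0.2618) = -2.6180; ω₁ = Δθ/dt₁ = -2.6180
distance = √((-3.5−-1.5)² + (2−4)²) = 2.8284; v₂ = distance/dt₂ = 2.8284

ω₁ = -2.6180, v₂ = 2.8284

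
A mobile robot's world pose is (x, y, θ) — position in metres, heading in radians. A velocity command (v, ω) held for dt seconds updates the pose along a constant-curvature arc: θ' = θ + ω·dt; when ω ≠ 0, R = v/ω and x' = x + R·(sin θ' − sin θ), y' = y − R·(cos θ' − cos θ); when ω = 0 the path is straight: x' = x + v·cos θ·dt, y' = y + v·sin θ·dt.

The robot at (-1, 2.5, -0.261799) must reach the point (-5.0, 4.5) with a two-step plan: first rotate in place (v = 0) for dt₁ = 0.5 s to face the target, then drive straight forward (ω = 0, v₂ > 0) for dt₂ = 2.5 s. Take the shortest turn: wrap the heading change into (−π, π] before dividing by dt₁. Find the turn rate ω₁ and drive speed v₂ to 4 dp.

ω₁ = 5.8795, v₂ = 1.7889

heading to target = atan2(4.5−2.5, -5−-1) = 2.6779
Δθ = wrap(2.6779 − -0.2618) = 2.9397; ω₁ = Δθ/dt₁ = 5.8795
distance = √((-5−-1)² + (4.5−2.5)²) = 4.4721; v₂ = distance/dt₂ = 1.7889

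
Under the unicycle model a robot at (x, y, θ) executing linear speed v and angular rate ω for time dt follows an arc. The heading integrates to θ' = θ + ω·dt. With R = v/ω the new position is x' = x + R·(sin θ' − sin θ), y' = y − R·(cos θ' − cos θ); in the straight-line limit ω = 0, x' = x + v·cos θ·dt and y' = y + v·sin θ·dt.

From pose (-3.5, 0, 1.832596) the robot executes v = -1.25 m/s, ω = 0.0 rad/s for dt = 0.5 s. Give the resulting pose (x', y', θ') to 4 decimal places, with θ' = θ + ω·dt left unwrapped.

(-3.3382, -0.6037, 1.8326)

θ' = 1.8326 + 0.0·0.5 = 1.8326
ω = 0 → straight: x' = -3.5 + -1.25·cos(1.8326)·0.5 = -3.3382
y' = 0 + -1.25·sin(1.8326)·0.5 = -0.6037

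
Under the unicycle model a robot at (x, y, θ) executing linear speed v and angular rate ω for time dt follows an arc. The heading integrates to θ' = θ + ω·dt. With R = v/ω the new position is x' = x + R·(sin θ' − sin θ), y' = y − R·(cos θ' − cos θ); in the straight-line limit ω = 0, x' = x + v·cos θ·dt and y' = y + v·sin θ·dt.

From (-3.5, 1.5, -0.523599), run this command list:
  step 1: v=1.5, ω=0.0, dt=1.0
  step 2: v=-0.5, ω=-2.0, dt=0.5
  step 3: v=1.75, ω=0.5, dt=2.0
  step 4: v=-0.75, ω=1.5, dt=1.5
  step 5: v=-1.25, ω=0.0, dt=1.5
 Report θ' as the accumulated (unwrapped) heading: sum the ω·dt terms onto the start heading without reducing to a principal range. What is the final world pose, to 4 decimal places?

(-1.0330, -4.2741, 1.7264)

step 1: θ'=-0.5236 (straight) → pose (-2.2010, 0.7500, -0.5236)
step 2: θ'=-1.5236 (R=0.2500) → pose (-2.3257, 0.9547, -1.5236)
step 3: θ'=-0.5236 (R=3.5000) → pose (-0.5796, -1.9112, -0.5236)
step 4: θ'=1.7264 (R=-0.5000) → pose (-1.3235, -2.4217, 1.7264)
step 5: θ'=1.7264 (straight) → pose (-1.0330, -4.2741, 1.7264)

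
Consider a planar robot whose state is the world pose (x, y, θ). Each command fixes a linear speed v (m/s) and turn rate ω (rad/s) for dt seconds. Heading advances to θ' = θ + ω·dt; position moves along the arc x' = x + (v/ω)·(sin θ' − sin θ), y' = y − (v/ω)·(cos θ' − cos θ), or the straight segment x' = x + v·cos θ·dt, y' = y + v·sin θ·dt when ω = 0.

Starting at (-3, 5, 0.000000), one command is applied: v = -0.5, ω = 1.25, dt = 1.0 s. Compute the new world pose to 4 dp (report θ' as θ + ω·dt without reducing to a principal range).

θ' = 0.0000 + 1.25·1.0 = 1.2500
R = v/ω = -0.5/1.25 = -0.4000
x' = -3 + -0.4000·(sin 1.2500 − sin 0.0000) = -3.3796
y' = 5 − -0.4000·(cos 1.2500 − cos 0.0000) = 4.7261

(-3.3796, 4.7261, 1.2500)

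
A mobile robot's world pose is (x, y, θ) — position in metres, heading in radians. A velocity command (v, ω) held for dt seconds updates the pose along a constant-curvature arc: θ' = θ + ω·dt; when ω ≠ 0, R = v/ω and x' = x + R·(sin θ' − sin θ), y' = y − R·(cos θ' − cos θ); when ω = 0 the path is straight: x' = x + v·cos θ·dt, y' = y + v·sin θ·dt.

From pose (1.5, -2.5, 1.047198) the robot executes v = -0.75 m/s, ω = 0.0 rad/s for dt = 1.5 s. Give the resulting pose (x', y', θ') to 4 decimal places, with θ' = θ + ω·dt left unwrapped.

(0.9375, -3.4743, 1.0472)

θ' = 1.0472 + 0.0·1.5 = 1.0472
ω = 0 → straight: x' = 1.5 + -0.75·cos(1.0472)·1.5 = 0.9375
y' = -2.5 + -0.75·sin(1.0472)·1.5 = -3.4743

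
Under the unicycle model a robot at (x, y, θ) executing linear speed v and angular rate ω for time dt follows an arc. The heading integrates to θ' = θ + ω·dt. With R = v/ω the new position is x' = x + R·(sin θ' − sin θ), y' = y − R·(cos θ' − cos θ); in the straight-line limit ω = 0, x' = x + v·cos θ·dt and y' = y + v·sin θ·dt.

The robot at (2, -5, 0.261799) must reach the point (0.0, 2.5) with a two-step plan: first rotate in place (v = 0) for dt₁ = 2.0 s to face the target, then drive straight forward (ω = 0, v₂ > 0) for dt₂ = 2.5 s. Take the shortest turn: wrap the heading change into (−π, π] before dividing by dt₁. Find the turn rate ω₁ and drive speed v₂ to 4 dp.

heading to target = atan2(2.5−-5, 0−2) = 1.8314
Δθ = wrap(1.8314 − 0.2618) = 1.5696; ω₁ = Δθ/dt₁ = 0.7848
distance = √((0−2)² + (2.5−-5)²) = 7.7621; v₂ = distance/dt₂ = 3.1048

ω₁ = 0.7848, v₂ = 3.1048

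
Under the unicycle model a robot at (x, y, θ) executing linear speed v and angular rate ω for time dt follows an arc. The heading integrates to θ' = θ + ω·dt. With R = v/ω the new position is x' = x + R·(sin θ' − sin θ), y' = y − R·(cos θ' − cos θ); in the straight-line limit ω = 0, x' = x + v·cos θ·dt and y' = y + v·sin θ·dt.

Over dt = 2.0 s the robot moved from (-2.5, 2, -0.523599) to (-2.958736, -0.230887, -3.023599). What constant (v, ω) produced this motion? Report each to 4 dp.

Δθ = -3.023599 − -0.523599 = -2.500000
ω = Δθ/dt = -2.500000/2.0 = -1.2500
R = −Δy/(cos θ' − cos θ) = -1.2000
v = R·ω = -1.2000·-1.2500 = 1.5000

v = 1.5000, ω = -1.2500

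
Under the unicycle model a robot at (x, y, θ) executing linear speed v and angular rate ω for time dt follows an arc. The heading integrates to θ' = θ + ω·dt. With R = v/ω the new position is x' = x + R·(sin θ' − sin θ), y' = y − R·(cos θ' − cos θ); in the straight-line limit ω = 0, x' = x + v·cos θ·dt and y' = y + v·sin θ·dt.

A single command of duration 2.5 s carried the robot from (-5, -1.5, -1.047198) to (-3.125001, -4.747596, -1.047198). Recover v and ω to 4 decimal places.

v = 1.5000, ω = 0.0000

Δθ = -1.047198 − -1.047198 = 0.000000
ω = Δθ/dt = 0.000000/2.5 = 0.0000
ω = 0 → v = (Δx·cos θ + Δy·sin θ)/dt = 1.5000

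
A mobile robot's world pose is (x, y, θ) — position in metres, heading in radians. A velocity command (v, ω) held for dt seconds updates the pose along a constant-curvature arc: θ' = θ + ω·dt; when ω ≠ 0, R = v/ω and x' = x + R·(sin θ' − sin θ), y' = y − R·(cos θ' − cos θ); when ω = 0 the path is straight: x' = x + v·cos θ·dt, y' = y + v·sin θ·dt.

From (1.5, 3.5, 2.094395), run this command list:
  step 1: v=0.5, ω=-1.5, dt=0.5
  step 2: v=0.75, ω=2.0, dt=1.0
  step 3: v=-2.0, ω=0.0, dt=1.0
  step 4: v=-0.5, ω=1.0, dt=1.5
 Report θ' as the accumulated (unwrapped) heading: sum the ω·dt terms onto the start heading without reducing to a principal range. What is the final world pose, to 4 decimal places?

(3.3768, 5.1514, 4.8444)

step 1: θ'=1.3444 (R=-0.3333) → pose (1.4638, 3.7415, 1.3444)
step 2: θ'=3.3444 (R=0.3750) → pose (1.0229, 4.1930, 3.3444)
step 3: θ'=3.3444 (straight) → pose (2.9819, 4.5958, 3.3444)
step 4: θ'=4.8444 (R=-0.5000) → pose (3.3768, 5.1514, 4.8444)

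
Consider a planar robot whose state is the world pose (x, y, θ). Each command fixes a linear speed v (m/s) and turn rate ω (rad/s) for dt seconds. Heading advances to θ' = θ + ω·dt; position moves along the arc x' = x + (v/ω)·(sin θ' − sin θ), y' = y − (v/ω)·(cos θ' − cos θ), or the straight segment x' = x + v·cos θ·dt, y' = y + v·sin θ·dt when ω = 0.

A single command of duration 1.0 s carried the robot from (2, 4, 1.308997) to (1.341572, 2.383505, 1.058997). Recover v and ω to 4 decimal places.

v = -1.7500, ω = -0.2500

Δθ = 1.058997 − 1.308997 = -0.250000
ω = Δθ/dt = -0.250000/1.0 = -0.2500
R = −Δy/(cos θ' − cos θ) = 7.0000
v = R·ω = 7.0000·-0.2500 = -1.7500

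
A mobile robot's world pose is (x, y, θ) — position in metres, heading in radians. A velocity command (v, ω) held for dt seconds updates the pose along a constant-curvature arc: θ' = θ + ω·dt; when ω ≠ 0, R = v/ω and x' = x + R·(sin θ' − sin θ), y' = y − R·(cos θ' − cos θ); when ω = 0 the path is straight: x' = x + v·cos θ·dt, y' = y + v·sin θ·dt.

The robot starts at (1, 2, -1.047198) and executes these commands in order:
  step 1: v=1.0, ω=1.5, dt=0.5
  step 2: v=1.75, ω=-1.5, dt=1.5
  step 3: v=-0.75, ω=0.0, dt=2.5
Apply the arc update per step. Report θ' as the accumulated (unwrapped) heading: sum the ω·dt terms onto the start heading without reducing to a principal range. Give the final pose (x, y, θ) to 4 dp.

(3.2472, 0.6638, -2.5472)

step 1: θ'=-0.2972 (R=0.6667) → pose (1.3821, 1.6959, -0.2972)
step 2: θ'=-2.5472 (R=-1.1667) → pose (1.6938, -0.3862, -2.5472)
step 3: θ'=-2.5472 (straight) → pose (3.2472, 0.6638, -2.5472)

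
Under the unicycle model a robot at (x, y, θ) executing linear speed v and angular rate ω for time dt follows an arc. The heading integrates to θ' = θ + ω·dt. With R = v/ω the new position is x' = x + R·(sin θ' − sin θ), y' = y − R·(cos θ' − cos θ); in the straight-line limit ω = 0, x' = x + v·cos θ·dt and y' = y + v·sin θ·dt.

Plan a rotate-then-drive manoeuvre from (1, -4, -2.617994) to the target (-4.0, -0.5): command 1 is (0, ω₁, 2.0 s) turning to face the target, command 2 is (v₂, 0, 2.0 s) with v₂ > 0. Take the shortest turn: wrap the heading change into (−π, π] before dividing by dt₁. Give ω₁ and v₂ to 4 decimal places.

ω₁ = -0.5672, v₂ = 3.0516

heading to target = atan2(-0.5−-4, -4−1) = 2.5309
Δθ = wrap(2.5309 − -2.6180) = -1.1343; ω₁ = Δθ/dt₁ = -0.5672
distance = √((-4−1)² + (-0.5−-4)²) = 6.1033; v₂ = distance/dt₂ = 3.0516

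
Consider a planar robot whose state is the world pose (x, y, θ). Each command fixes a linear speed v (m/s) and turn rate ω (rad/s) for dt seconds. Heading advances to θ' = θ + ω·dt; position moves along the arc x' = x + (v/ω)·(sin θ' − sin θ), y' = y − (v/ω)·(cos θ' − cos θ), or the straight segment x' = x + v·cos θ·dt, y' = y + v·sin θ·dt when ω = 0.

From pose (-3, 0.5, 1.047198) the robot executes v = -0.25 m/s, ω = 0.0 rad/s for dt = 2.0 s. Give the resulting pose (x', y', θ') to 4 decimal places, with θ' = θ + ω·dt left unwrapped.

(-3.2500, 0.0670, 1.0472)

θ' = 1.0472 + 0.0·2.0 = 1.0472
ω = 0 → straight: x' = -3 + -0.25·cos(1.0472)·2.0 = -3.2500
y' = 0.5 + -0.25·sin(1.0472)·2.0 = 0.0670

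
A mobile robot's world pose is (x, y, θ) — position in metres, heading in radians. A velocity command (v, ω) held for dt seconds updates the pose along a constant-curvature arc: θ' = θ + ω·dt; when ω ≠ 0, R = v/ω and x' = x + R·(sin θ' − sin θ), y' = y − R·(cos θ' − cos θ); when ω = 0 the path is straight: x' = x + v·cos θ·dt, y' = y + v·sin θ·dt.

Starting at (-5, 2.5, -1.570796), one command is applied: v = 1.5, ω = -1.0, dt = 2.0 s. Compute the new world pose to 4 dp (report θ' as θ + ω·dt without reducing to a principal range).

θ' = -1.5708 + -1.0·2.0 = -3.5708
R = v/ω = 1.5/-1.0 = -1.5000
x' = -5 + -1.5000·(sin -3.5708 − sin -1.5708) = -7.1242
y' = 2.5 − -1.5000·(cos -3.5708 − cos -1.5708) = 1.1361

(-7.1242, 1.1361, -3.5708)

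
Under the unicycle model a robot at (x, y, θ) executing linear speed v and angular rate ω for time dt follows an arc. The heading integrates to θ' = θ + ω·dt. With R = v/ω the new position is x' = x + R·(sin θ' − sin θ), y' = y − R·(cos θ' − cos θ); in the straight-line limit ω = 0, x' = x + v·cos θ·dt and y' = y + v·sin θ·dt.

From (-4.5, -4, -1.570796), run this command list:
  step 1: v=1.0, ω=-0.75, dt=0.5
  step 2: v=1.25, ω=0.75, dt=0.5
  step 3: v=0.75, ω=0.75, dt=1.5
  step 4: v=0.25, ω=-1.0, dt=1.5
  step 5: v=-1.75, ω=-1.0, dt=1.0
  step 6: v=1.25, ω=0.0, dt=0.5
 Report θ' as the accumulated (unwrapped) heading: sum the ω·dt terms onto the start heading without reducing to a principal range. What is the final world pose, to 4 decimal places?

(-3.3399, -5.3642, -2.9458)

step 1: θ'=-1.9458 (R=-1.3333) → pose (-4.5927, -4.4884, -1.9458)
step 2: θ'=-1.5708 (R=1.6667) → pose (-4.7085, -5.0988, -1.5708)
step 3: θ'=-0.4458 (R=1.0000) → pose (-4.1397, -6.0011, -0.4458)
step 4: θ'=-1.9458 (R=-0.2500) → pose (-4.0148, -6.3182, -1.9458)
step 5: θ'=-2.9458 (R=1.7500) → pose (-2.7269, -5.2426, -2.9458)
step 6: θ'=-2.9458 (straight) → pose (-3.3399, -5.3642, -2.9458)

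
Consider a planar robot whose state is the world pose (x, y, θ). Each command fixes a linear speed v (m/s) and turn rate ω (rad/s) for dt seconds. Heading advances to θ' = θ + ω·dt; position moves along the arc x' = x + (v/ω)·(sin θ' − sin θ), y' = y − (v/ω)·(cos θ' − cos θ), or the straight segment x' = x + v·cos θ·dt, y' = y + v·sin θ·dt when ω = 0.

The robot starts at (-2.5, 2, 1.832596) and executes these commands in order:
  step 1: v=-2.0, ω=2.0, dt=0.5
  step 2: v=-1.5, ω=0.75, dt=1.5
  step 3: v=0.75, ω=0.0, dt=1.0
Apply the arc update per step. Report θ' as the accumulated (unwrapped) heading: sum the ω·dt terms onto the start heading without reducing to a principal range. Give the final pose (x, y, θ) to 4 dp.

(-0.2870, 1.2949, 3.9576)

step 1: θ'=2.8326 (R=-1.0000) → pose (-1.8382, 1.3062, 2.8326)
step 2: θ'=3.9576 (R=-2.0000) → pose (0.2269, 1.8412, 3.9576)
step 3: θ'=3.9576 (straight) → pose (-0.2870, 1.2949, 3.9576)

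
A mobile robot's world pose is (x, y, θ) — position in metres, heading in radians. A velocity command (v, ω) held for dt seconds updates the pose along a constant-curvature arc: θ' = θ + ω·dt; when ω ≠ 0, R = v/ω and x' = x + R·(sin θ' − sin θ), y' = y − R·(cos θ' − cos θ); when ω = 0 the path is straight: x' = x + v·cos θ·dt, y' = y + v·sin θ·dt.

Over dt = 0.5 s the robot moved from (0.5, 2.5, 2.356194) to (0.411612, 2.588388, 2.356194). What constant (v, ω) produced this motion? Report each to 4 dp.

Δθ = 2.356194 − 2.356194 = 0.000000
ω = Δθ/dt = 0.000000/0.5 = 0.0000
ω = 0 → v = (Δx·cos θ + Δy·sin θ)/dt = 0.2500

v = 0.2500, ω = 0.0000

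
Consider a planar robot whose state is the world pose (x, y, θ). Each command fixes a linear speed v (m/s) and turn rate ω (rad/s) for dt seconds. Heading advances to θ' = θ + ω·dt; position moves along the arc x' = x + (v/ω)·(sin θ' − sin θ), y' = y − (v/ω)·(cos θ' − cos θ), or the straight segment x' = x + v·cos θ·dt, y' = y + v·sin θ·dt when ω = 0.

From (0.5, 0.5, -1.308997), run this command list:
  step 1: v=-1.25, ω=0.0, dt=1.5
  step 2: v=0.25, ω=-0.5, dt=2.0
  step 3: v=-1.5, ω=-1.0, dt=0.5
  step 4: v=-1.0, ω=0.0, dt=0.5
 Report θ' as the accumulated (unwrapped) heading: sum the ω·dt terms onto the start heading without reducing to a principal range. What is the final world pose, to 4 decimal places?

step 1: θ'=-1.3090 (straight) → pose (0.0147, 2.3111, -1.3090)
step 2: θ'=-2.3090 (R=-0.5000) → pose (-0.0984, 1.8452, -2.3090)
step 3: θ'=-2.8090 (R=1.5000) → pose (0.5214, 2.2536, -2.8090)
step 4: θ'=-2.8090 (straight) → pose (0.9940, 2.4168, -2.8090)

(0.9940, 2.4168, -2.8090)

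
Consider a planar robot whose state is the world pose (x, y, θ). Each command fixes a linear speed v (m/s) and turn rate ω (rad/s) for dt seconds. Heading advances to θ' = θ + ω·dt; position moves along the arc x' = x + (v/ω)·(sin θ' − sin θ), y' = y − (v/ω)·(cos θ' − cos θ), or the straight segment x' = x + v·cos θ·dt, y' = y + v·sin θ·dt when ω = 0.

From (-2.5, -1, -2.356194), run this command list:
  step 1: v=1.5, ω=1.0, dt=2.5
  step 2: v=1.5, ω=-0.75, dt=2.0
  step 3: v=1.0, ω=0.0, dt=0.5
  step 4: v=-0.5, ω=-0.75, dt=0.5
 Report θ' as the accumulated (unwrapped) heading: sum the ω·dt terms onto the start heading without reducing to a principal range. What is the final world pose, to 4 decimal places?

(1.1161, -5.3387, -1.7312)

step 1: θ'=0.1438 (R=1.5000) → pose (-1.2244, -3.5452, 0.1438)
step 2: θ'=-1.3562 (R=-2.0000) → pose (1.0164, -5.0986, -1.3562)
step 3: θ'=-1.3562 (straight) → pose (1.1229, -5.5871, -1.3562)
step 4: θ'=-1.7312 (R=0.6667) → pose (1.1161, -5.3387, -1.7312)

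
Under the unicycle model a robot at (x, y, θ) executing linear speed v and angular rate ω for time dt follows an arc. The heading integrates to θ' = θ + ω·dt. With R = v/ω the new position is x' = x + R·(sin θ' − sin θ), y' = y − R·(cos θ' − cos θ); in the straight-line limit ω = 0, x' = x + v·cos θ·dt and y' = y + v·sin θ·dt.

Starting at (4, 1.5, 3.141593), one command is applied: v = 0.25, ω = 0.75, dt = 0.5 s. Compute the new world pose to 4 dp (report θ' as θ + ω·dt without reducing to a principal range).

(3.8779, 1.4768, 3.5166)

θ' = 3.1416 + 0.75·0.5 = 3.5166
R = v/ω = 0.25/0.75 = 0.3333
x' = 4 + 0.3333·(sin 3.5166 − sin 3.1416) = 3.8779
y' = 1.5 − 0.3333·(cos 3.5166 − cos 3.1416) = 1.4768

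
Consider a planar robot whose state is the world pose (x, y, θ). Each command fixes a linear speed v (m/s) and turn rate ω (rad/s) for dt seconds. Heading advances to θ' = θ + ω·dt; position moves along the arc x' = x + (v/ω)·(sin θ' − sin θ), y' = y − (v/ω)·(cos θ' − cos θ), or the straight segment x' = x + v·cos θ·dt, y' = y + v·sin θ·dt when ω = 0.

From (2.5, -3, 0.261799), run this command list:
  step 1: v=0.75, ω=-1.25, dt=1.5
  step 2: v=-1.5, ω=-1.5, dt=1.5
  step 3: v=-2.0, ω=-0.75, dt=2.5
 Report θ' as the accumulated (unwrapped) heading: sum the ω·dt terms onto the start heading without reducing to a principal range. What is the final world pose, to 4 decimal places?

step 1: θ'=-1.6132 (R=-0.6000) → pose (3.2548, -3.6050, -1.6132)
step 2: θ'=-3.8632 (R=1.0000) → pose (4.9144, -2.8966, -3.8632)
step 3: θ'=-5.7382 (R=2.6667) → pose (4.5353, -7.1790, -5.7382)

(4.5353, -7.1790, -5.7382)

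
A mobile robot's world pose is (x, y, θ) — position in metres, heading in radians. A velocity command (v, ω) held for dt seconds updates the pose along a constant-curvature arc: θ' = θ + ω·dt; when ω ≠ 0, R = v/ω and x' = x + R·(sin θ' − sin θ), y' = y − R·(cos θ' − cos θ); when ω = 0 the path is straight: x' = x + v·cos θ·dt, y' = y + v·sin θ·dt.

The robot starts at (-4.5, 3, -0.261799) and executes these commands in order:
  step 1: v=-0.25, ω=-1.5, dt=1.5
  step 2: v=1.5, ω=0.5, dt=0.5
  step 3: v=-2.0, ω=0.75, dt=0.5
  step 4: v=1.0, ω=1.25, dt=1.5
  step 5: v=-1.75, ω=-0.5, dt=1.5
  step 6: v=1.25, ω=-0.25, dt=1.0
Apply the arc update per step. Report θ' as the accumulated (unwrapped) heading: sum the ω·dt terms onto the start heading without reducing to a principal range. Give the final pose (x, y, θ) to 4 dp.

step 1: θ'=-2.5118 (R=0.1667) → pose (-4.5550, 3.2957, -2.5118)
step 2: θ'=-2.2618 (R=3.0000) → pose (-5.0999, 2.7832, -2.2618)
step 3: θ'=-1.8868 (R=-2.6667) → pose (-4.6202, 3.6539, -1.8868)
step 4: θ'=-0.0118 (R=0.8000) → pose (-3.8693, 2.6054, -0.0118)
step 5: θ'=-0.7618 (R=3.5000) → pose (-6.2438, 3.5725, -0.7618)
step 6: θ'=-1.0118 (R=-5.0000) → pose (-5.4560, 2.6063, -1.0118)

(-5.4560, 2.6063, -1.0118)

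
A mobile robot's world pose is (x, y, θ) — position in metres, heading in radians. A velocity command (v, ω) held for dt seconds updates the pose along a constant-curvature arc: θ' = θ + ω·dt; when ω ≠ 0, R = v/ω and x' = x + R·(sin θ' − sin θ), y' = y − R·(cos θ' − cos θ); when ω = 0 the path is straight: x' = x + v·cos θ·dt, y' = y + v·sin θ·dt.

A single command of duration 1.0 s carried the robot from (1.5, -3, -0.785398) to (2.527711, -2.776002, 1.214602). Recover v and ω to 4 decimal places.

Δθ = 1.214602 − -0.785398 = 2.000000
ω = Δθ/dt = 2.000000/1.0 = 2.0000
R = Δx/(sin θ' − sin θ) = 0.6250
v = R·ω = 0.6250·2.0000 = 1.2500

v = 1.2500, ω = 2.0000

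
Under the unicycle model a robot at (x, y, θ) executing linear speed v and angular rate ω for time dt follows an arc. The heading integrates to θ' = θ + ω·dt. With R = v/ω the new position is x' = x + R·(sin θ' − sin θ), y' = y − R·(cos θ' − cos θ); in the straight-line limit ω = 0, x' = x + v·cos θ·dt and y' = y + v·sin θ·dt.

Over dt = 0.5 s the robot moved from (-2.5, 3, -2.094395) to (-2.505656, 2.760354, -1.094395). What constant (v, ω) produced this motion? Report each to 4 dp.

v = 0.5000, ω = 2.0000

Δθ = -1.094395 − -2.094395 = 1.000000
ω = Δθ/dt = 1.000000/0.5 = 2.0000
R = −Δy/(cos θ' − cos θ) = 0.2500
v = R·ω = 0.2500·2.0000 = 0.5000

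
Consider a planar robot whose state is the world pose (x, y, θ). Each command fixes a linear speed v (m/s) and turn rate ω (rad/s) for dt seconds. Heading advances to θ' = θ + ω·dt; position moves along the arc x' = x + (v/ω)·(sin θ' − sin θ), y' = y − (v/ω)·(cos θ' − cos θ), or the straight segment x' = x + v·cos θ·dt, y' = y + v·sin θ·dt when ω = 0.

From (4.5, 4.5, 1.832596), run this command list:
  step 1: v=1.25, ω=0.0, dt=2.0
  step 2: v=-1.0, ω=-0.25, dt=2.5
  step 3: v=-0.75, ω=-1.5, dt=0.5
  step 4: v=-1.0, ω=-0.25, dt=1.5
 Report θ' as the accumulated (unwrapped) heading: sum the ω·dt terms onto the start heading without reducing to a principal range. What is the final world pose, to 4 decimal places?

step 1: θ'=1.8326 (straight) → pose (3.8530, 6.9148, 1.8326)
step 2: θ'=1.2076 (R=4.0000) → pose (3.7283, 4.4585, 1.2076)
step 3: θ'=0.4576 (R=0.5000) → pose (3.4818, 4.1875, 0.4576)
step 4: θ'=0.0826 (R=4.0000) → pose (2.0447, 3.7896, 0.0826)

(2.0447, 3.7896, 0.0826)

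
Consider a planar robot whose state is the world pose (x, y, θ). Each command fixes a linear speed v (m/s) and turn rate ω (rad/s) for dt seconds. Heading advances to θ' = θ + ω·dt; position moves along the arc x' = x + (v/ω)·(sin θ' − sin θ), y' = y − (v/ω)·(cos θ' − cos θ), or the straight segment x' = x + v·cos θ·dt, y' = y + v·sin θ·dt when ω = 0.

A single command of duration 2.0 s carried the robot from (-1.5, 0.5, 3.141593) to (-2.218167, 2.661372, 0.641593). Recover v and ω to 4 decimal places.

v = 1.5000, ω = -1.2500

Δθ = 0.641593 − 3.141593 = -2.500000
ω = Δθ/dt = -2.500000/2.0 = -1.2500
R = −Δy/(cos θ' − cos θ) = -1.2000
v = R·ω = -1.2000·-1.2500 = 1.5000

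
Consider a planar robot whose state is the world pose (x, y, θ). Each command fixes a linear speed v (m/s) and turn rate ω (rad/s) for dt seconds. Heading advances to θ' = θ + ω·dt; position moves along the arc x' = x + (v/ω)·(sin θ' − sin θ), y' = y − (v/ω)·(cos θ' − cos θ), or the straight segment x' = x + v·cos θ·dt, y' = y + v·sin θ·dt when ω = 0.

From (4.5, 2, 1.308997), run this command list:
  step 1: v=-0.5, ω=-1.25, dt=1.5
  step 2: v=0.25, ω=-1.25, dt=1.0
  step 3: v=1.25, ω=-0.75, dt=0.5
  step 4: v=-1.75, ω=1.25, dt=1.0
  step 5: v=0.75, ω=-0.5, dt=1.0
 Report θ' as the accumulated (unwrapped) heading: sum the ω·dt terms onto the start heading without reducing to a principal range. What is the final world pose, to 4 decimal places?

step 1: θ'=-0.5660 (R=0.4000) → pose (3.8991, 1.7659, -0.5660)
step 2: θ'=-1.8160 (R=-0.2000) → pose (3.9859, 1.5485, -1.8160)
step 3: θ'=-2.1910 (R=-1.6667) → pose (3.7253, 0.9845, -2.1910)
step 4: θ'=-0.9410 (R=-1.4000) → pose (3.7175, 2.6227, -0.9410)
step 5: θ'=-1.4410 (R=-1.5000) → pose (3.9926, 1.9334, -1.4410)

(3.9926, 1.9334, -1.4410)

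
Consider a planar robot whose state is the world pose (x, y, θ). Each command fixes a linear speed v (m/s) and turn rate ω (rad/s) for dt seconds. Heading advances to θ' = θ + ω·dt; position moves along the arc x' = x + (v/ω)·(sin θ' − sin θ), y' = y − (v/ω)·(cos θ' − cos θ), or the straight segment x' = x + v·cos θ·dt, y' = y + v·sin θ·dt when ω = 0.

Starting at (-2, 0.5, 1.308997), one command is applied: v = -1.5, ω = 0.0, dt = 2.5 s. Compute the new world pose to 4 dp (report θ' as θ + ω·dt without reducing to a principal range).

θ' = 1.3090 + 0.0·2.5 = 1.3090
ω = 0 → straight: x' = -2 + -1.5·cos(1.3090)·2.5 = -2.9706
y' = 0.5 + -1.5·sin(1.3090)·2.5 = -3.1222

(-2.9706, -3.1222, 1.3090)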